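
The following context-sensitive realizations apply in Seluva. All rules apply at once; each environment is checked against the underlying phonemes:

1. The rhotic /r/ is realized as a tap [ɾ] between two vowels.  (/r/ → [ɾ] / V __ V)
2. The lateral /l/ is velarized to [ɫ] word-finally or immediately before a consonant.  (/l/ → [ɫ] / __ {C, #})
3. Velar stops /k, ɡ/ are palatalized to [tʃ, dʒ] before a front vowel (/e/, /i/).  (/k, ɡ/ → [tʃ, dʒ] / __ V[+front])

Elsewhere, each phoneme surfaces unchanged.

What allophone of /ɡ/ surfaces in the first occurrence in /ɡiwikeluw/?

[dʒ]

/ɡ/ (word-initial) occurs before a front vowel → [dʒ] by rule 3.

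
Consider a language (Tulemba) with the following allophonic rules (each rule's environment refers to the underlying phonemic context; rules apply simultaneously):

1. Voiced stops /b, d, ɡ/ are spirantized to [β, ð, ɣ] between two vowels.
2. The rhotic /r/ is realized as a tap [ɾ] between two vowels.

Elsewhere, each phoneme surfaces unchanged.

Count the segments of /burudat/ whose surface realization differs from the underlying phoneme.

Segments that undergo a rule: /r/ → [ɾ] (rule 2); /d/ → [ð] (rule 1).
All other segments surface unchanged.

2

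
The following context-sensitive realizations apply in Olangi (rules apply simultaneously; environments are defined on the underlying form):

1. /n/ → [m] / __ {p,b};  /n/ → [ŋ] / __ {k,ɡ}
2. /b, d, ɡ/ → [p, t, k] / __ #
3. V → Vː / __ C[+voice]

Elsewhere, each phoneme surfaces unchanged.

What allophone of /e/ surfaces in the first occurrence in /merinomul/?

[eː]

/e/ (between /m/ and /r/) occurs before a voiced consonant → [eː] by rule 3.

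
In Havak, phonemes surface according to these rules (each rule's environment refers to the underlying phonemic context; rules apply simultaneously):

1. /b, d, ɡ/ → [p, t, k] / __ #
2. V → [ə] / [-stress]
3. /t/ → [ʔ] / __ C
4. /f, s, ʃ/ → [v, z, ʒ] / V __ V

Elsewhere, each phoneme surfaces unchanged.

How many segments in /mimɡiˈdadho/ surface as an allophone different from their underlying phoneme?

3

Segments that undergo a rule: /i/ → [ə] (rule 2); /i/ → [ə] (rule 2); /o/ → [ə] (rule 2).
All other segments surface unchanged.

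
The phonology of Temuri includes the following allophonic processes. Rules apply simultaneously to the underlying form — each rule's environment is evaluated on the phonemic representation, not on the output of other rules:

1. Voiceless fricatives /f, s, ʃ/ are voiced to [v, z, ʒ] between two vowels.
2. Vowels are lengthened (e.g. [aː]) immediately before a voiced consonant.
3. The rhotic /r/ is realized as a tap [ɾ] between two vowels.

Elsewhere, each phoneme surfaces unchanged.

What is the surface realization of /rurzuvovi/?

/r/ — word-initial; rule 3 does not apply here → [r].
/u/ meets the environment for rule 2 (before a voiced consonant) → [uː].
/r/ — between /u/ and /z/; rule 3 does not apply here → [r].
/z/ (between /r/ and /u/) is unaffected → [z].
/u/ — between /z/ and /v/, before a voiced consonant — surfaces as [uː] (rule 2).
/v/ stays [v].
/o/ — between /v/ and /v/, before a voiced consonant — surfaces as [oː] (rule 2).
/v/ (between /o/ and /i/) is unaffected → [v].
/i/ (word-final) is in the target of rule 2 but the environment (before a voiced consonant) is not met → [i].

[ruːrzuːvoːvi]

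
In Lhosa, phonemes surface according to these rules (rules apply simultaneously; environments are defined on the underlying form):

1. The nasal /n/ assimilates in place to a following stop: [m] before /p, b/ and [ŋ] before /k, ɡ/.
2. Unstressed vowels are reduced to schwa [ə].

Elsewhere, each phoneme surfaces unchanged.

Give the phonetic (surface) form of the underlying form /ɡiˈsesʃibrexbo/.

/i/ — between /ɡ/ and /s/, in an unstressed syllable — surfaces as [ə] (rule 2).
/e/ (between /s/ and /s/): rule 2 targets it, but not in an unstressed syllable → unchanged [e].
/i/ (between /ʃ/ and /b/) occurs in an unstressed syllable → [ə] by rule 2.
/e/ (between /r/ and /x/): in an unstressed syllable, so rule 2 applies → [ə].
/o/ (word-final): in an unstressed syllable, so rule 2 applies → [ə].

[ɡəˈsesʃəbrəxbə]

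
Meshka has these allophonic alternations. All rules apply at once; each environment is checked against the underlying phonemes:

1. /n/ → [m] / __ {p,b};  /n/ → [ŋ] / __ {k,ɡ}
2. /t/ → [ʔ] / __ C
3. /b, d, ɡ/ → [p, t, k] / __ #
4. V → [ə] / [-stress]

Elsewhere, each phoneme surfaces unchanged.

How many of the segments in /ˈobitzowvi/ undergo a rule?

Segments that undergo a rule: /i/ → [ə] (rule 4); /t/ → [ʔ] (rule 2); /o/ → [ə] (rule 4); /i/ → [ə] (rule 4).
All other segments surface unchanged.

4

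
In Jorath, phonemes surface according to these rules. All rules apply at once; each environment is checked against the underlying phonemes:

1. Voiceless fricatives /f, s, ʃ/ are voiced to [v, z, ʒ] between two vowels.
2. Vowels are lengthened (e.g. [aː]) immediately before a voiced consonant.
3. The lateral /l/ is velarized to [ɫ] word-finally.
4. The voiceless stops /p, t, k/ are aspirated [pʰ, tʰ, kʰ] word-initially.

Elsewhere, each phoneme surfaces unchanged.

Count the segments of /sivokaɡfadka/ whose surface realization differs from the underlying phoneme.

3

Segments that undergo a rule: /i/ → [iː] (rule 2); /a/ → [aː] (rule 2); /a/ → [aː] (rule 2).
All other segments surface unchanged.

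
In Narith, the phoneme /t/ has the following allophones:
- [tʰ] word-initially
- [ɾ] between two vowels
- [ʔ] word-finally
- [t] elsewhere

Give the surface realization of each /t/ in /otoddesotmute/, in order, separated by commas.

Occurrence 1 (position 2): between two vowels → [ɾ].
Occurrence 2 (position 9): no conditioning environment matches → elsewhere allophone [t].
Occurrence 3 (position 12): between two vowels → [ɾ].

[ɾ], [t], [ɾ]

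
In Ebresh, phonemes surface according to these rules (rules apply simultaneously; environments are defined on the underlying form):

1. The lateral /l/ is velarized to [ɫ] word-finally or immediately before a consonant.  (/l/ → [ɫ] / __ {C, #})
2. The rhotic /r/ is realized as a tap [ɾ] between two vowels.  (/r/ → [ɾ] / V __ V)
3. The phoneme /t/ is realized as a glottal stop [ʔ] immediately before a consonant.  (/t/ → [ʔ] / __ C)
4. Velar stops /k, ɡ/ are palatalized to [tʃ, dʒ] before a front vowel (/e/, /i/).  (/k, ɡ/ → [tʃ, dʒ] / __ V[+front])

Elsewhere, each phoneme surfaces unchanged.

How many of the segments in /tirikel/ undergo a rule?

Segments that undergo a rule: /r/ → [ɾ] (rule 2); /k/ → [tʃ] (rule 4); /l/ → [ɫ] (rule 1).
All other segments surface unchanged.

3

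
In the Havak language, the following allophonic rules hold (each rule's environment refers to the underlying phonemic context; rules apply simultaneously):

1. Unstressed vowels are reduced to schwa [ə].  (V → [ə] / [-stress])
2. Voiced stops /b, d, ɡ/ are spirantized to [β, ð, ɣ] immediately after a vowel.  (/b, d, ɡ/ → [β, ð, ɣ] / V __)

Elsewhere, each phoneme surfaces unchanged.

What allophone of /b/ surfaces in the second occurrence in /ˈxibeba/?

/b/ — between /e/ and /a/, immediately after a vowel — surfaces as [β] (rule 2).

[β]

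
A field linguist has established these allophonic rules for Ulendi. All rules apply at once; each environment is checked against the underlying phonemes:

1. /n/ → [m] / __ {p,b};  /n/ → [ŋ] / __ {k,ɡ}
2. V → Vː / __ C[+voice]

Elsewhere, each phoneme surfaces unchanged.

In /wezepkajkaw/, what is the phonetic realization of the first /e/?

[eː]

Rule 2 applies to /e/ (between /w/ and /z/: before a voiced consonant) → [eː].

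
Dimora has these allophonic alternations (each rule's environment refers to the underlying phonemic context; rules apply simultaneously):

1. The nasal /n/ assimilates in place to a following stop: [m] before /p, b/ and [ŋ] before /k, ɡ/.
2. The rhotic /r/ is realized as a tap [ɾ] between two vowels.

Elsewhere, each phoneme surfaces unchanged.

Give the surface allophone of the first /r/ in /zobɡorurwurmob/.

[ɾ]

Rule 2 applies to /r/ (between /o/ and /u/: between two vowels) → [ɾ].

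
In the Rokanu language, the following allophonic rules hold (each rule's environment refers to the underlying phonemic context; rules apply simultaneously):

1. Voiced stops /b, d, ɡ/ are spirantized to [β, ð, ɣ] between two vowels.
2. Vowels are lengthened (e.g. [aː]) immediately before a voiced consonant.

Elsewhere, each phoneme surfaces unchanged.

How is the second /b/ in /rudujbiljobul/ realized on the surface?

[β]

Rule 1 applies to /b/ (between /o/ and /u/: between two vowels) → [β].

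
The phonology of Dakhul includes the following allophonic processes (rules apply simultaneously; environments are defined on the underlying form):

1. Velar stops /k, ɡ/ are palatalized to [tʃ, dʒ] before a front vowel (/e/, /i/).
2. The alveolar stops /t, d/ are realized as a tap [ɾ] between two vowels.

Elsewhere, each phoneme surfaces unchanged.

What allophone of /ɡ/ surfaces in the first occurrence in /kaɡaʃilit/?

[ɡ]

/ɡ/ — between /a/ and /a/; rule 1 does not apply here → [ɡ].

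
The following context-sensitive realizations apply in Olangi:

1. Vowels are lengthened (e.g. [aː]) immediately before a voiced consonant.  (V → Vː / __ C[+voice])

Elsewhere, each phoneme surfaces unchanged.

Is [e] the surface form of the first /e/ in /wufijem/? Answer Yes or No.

/e/ — between /j/ and /m/, before a voiced consonant — surfaces as [eː] (rule 1).
The actual realization is [eː], not [e].

No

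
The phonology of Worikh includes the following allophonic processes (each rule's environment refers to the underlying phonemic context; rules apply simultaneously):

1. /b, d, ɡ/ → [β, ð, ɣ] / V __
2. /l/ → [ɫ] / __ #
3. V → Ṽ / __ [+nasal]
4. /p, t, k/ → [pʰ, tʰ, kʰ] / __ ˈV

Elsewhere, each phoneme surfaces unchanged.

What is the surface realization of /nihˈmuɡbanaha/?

/n/ (word-initial): no rule targets it → [n].
/i/ (between /n/ and /h/) fails the environment for rule 3, so it stays [i].
/h/ — not in any rule's target class → [h].
/m/ (between /h/ and /u/) is unaffected → [m].
/u/ — between /m/ and /ɡ/; rule 3 does not apply here → [u].
/ɡ/ (between /u/ and /b/): immediately after a vowel, so rule 1 applies → [ɣ].
/b/ (between /ɡ/ and /a/) is in the target of rule 1 but the environment (immediately after a vowel) is not met → [b].
/a/ (between /b/ and /n/) occurs before a nasal consonant → [ã] by rule 3.
/n/ (between /a/ and /a/): no rule targets it → [n].
/a/ (between /n/ and /h/): rule 3 targets it, but not before a nasal consonant → unchanged [a].
/h/ — not in any rule's target class → [h].
/a/ — word-final; rule 3 does not apply here → [a].

[nihˈmuɣbãnaha]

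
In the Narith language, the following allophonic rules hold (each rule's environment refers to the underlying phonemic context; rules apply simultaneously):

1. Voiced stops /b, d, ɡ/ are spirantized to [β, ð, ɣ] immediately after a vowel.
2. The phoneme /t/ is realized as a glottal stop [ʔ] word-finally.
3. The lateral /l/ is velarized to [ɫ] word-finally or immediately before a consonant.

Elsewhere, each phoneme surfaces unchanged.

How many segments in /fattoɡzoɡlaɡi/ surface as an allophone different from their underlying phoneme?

3

Segments that undergo a rule: /ɡ/ → [ɣ] (rule 1); /ɡ/ → [ɣ] (rule 1); /ɡ/ → [ɣ] (rule 1).
All other segments surface unchanged.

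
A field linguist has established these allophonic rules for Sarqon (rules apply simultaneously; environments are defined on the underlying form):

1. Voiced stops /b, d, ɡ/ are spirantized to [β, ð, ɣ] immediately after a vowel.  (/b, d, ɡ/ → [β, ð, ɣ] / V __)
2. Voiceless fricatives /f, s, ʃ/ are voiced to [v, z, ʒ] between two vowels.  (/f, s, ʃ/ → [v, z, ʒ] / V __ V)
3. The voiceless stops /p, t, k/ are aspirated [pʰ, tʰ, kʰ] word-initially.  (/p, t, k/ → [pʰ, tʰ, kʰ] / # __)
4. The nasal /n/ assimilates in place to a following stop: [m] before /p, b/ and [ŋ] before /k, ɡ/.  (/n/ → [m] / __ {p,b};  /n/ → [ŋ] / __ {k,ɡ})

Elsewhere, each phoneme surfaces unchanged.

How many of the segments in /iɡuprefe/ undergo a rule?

Segments that undergo a rule: /ɡ/ → [ɣ] (rule 1); /f/ → [v] (rule 2).
All other segments surface unchanged.

2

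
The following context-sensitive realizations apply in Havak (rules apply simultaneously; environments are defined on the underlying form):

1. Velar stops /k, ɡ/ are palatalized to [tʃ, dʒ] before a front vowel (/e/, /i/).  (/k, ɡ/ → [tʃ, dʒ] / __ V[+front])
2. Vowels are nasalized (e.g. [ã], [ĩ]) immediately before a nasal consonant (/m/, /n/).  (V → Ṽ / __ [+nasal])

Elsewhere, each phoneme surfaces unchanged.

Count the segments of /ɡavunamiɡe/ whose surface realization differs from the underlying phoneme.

3

Segments that undergo a rule: /u/ → [ũ] (rule 2); /a/ → [ã] (rule 2); /ɡ/ → [dʒ] (rule 1).
All other segments surface unchanged.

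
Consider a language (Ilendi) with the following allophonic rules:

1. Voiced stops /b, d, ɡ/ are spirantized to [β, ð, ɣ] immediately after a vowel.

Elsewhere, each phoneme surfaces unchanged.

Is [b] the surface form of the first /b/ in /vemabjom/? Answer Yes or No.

No

/b/ (between /a/ and /j/): immediately after a vowel, so rule 1 applies → [β].
The actual realization is [β], not [b].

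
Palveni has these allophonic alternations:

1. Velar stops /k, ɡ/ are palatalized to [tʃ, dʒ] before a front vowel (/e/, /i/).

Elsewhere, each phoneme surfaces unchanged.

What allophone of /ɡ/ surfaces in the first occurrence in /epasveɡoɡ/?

[ɡ]

/ɡ/ (between /e/ and /o/) is in the target of rule 1 but the environment (before a front vowel) is not met → [ɡ].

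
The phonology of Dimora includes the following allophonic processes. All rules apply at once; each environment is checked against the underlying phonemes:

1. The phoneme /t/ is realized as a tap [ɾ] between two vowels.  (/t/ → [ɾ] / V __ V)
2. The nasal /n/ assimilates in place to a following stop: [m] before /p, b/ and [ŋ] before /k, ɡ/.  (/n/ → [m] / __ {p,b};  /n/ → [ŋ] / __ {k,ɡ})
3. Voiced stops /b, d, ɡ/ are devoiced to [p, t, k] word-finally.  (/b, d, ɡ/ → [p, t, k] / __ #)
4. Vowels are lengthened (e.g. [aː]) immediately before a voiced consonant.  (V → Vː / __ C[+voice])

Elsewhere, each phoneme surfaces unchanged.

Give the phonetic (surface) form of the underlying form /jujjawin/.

/j/ — not in any rule's target class → [j].
/u/ (between /j/ and /j/) occurs before a voiced consonant → [uː] by rule 4.
/j/ — not in any rule's target class → [j].
/j/ — not in any rule's target class → [j].
/a/ (between /j/ and /w/): before a voiced consonant, so rule 4 applies → [aː].
/w/ (between /a/ and /i/) is unaffected → [w].
Rule 4 applies to /i/ (between /w/ and /n/: before a voiced consonant) → [iː].
/n/ — word-final; rule 2 does not apply here → [n].

[juːjjaːwiːn]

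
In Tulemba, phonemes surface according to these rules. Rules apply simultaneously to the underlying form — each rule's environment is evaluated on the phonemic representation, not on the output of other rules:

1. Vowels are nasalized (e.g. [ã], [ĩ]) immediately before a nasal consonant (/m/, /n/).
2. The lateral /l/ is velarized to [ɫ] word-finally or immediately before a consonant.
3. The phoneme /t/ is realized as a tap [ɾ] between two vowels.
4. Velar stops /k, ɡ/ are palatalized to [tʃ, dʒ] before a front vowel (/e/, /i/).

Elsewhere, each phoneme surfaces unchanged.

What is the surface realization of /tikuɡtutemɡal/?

/t/ — word-initial; rule 3 does not apply here → [t].
/i/ (between /t/ and /k/) is in the target of rule 1 but the environment (before a nasal consonant) is not met → [i].
/k/ — between /i/ and /u/; rule 4 does not apply here → [k].
/u/ (between /k/ and /ɡ/) fails the environment for rule 1, so it stays [u].
/ɡ/ (between /u/ and /t/): rule 4 targets it, but not before a front vowel → unchanged [ɡ].
/t/ (between /ɡ/ and /u/): rule 3 targets it, but not between two vowels → unchanged [t].
/u/ (between /t/ and /t/) is in the target of rule 1 but the environment (before a nasal consonant) is not met → [u].
/t/ — between /u/ and /e/, between two vowels — surfaces as [ɾ] (rule 3).
/e/ meets the environment for rule 1 (before a nasal consonant) → [ẽ].
/m/ (between /e/ and /ɡ/) is unaffected → [m].
/ɡ/ (between /m/ and /a/) fails the environment for rule 4, so it stays [ɡ].
/a/ (between /ɡ/ and /l/): rule 1 targets it, but not before a nasal consonant → unchanged [a].
Rule 2 applies to /l/ (word-final: word-finally or immediately before a consonant) → [ɫ].

[tikuɡtuɾẽmɡaɫ]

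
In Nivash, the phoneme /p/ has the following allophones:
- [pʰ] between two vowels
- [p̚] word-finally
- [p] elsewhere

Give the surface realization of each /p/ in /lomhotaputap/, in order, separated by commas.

[pʰ], [p̚]

Occurrence 1 (position 8): between two vowels → [pʰ].
Occurrence 2 (position 12): word-finally → [p̚].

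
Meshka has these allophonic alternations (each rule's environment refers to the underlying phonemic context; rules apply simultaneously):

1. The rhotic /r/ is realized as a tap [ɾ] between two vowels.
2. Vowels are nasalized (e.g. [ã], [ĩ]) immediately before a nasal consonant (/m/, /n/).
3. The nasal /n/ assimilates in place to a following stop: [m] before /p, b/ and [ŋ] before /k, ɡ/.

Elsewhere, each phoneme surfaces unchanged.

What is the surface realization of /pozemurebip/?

/o/ (between /p/ and /z/) fails the environment for rule 2, so it stays [o].
/e/ meets the environment for rule 2 (before a nasal consonant) → [ẽ].
/u/ (between /m/ and /r/) fails the environment for rule 2, so it stays [u].
/r/ — between /u/ and /e/, between two vowels — surfaces as [ɾ] (rule 1).
/e/ (between /r/ and /b/): rule 2 targets it, but not before a nasal consonant → unchanged [e].
/i/ (between /b/ and /p/) fails the environment for rule 2, so it stays [i].

[pozẽmuɾebip]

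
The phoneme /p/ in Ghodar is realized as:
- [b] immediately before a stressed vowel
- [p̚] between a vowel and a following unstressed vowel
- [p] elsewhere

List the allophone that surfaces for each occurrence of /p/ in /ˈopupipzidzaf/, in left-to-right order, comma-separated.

[p̚], [p̚], [p]

Occurrence 1 (position 2): between a vowel and a following unstressed vowel → [p̚].
Occurrence 2 (position 4): between a vowel and a following unstressed vowel → [p̚].
Occurrence 3 (position 6): no conditioning environment matches → elsewhere allophone [p].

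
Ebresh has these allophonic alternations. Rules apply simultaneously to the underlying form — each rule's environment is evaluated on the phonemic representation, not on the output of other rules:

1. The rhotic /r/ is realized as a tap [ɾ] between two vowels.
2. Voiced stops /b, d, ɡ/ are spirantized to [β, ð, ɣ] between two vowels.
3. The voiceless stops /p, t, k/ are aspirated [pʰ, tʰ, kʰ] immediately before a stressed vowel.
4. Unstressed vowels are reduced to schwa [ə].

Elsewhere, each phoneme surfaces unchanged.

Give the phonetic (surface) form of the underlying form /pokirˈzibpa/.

/p/ (word-initial): rule 3 targets it, but not immediately before a stressed vowel → unchanged [p].
/o/ meets the environment for rule 4 (in an unstressed syllable) → [ə].
/k/ — between /o/ and /i/; rule 3 does not apply here → [k].
Rule 4 applies to /i/ (between /k/ and /r/: in an unstressed syllable) → [ə].
/r/ (between /i/ and /z/) fails the environment for rule 1, so it stays [r].
/i/ (between /z/ and /b/) is in the target of rule 4 but the environment (in an unstressed syllable) is not met → [i].
/b/ (between /i/ and /p/): rule 2 targets it, but not between two vowels → unchanged [b].
/p/ (between /b/ and /a/) fails the environment for rule 3, so it stays [p].
/a/ (word-final): in an unstressed syllable, so rule 4 applies → [ə].

[pəkərˈzibpə]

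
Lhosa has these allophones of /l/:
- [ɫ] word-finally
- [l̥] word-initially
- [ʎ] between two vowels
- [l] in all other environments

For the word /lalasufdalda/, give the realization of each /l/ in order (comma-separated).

[l̥], [ʎ], [l]

Occurrence 1 (position 1): word-initially → [l̥].
Occurrence 2 (position 3): between two vowels → [ʎ].
Occurrence 3 (position 10): no conditioning environment matches → elsewhere allophone [l].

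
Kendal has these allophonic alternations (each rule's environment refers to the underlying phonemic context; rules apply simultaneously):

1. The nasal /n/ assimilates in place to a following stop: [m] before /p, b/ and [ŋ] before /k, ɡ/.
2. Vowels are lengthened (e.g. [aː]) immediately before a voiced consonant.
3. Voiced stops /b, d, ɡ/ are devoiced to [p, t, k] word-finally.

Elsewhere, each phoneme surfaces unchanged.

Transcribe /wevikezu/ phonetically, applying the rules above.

/w/ — not in any rule's target class → [w].
/e/ — between /w/ and /v/, before a voiced consonant — surfaces as [eː] (rule 2).
/v/ stays [v].
/i/ (between /v/ and /k/): rule 2 targets it, but not before a voiced consonant → unchanged [i].
/k/ (between /i/ and /e/): no rule targets it → [k].
/e/ (between /k/ and /z/): before a voiced consonant, so rule 2 applies → [eː].
/z/ stays [z].
/u/ (word-final) is in the target of rule 2 but the environment (before a voiced consonant) is not met → [u].

[weːvikeːzu]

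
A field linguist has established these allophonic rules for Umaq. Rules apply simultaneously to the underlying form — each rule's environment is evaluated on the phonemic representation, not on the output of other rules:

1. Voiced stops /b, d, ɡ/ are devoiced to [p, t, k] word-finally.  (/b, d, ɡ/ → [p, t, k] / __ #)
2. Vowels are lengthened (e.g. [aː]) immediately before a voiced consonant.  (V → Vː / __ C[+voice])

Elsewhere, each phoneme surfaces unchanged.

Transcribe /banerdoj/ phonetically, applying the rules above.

/b/ (word-initial) is in the target of rule 1 but the environment (word-finally) is not met → [b].
/a/ (between /b/ and /n/): before a voiced consonant, so rule 2 applies → [aː].
/n/ (between /a/ and /e/): no rule targets it → [n].
/e/ meets the environment for rule 2 (before a voiced consonant) → [eː].
/r/ (between /e/ and /d/): no rule targets it → [r].
/d/ — between /r/ and /o/; rule 1 does not apply here → [d].
/o/ — between /d/ and /j/, before a voiced consonant — surfaces as [oː] (rule 2).
/j/ stays [j].

[baːneːrdoːj]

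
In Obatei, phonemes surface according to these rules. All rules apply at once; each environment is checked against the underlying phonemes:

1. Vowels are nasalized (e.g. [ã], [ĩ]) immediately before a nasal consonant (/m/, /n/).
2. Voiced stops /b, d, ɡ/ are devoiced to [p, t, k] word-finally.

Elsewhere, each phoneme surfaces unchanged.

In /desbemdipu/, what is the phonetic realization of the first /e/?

/e/ (between /d/ and /s/): rule 1 targets it, but not before a nasal consonant → unchanged [e].

[e]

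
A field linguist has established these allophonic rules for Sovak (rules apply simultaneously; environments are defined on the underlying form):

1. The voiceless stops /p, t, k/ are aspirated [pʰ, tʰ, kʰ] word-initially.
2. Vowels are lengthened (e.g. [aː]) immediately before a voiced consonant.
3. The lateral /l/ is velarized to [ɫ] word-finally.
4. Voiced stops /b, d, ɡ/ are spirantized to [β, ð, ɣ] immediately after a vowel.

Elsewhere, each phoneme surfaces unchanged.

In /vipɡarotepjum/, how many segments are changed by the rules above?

2

Segments that undergo a rule: /a/ → [aː] (rule 2); /u/ → [uː] (rule 2).
All other segments surface unchanged.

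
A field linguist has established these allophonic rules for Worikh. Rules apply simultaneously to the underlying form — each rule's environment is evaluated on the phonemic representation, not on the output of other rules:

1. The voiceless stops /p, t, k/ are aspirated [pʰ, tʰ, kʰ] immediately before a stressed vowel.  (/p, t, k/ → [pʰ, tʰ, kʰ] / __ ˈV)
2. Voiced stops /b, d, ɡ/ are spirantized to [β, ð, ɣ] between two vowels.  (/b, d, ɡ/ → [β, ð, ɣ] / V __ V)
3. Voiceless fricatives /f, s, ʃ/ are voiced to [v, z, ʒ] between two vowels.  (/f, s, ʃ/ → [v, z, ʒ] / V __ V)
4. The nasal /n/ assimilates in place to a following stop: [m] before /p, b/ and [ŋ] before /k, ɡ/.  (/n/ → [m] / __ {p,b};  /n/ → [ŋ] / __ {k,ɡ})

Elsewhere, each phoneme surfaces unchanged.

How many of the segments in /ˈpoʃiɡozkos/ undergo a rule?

3

Segments that undergo a rule: /p/ → [pʰ] (rule 1); /ʃ/ → [ʒ] (rule 3); /ɡ/ → [ɣ] (rule 2).
All other segments surface unchanged.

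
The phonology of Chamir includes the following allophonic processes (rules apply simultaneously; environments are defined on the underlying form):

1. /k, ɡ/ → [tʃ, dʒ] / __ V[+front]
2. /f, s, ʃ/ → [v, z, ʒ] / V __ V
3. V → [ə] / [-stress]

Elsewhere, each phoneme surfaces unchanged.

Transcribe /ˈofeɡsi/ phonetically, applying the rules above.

/o/ (word-initial) fails the environment for rule 3, so it stays [o].
/f/ (between /o/ and /e/) occurs between two vowels → [v] by rule 2.
Rule 3 applies to /e/ (between /f/ and /ɡ/: in an unstressed syllable) → [ə].
/ɡ/ — between /e/ and /s/; rule 1 does not apply here → [ɡ].
/s/ — between /ɡ/ and /i/; rule 2 does not apply here → [s].
/i/ (word-final): in an unstressed syllable, so rule 3 applies → [ə].

[ˈovəɡsə]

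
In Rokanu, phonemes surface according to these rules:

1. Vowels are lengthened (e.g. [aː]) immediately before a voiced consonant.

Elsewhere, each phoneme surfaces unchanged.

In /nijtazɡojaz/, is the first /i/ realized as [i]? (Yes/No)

No

/i/ — between /n/ and /j/, before a voiced consonant — surfaces as [iː] (rule 1).
The actual realization is [iː], not [i].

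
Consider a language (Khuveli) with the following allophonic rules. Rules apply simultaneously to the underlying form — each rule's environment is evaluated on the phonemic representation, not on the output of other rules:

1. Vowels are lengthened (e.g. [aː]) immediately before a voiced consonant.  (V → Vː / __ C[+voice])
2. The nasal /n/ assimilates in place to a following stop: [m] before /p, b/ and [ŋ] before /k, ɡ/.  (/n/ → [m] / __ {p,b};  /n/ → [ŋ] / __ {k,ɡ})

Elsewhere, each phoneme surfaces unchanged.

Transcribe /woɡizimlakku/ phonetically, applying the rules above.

[woːɡiːziːmlakku]

/o/ (between /w/ and /ɡ/) occurs before a voiced consonant → [oː] by rule 1.
Rule 1 applies to /i/ (between /ɡ/ and /z/: before a voiced consonant) → [iː].
/i/ meets the environment for rule 1 (before a voiced consonant) → [iː].
/a/ (between /l/ and /k/) fails the environment for rule 1, so it stays [a].
/u/ (word-final) fails the environment for rule 1, so it stays [u].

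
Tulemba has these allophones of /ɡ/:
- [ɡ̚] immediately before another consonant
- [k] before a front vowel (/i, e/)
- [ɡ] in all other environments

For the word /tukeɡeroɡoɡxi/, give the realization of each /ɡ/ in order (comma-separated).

Occurrence 1 (position 5): before a front vowel (/i, e/) → [k].
Occurrence 2 (position 9): no conditioning environment matches → elsewhere allophone [ɡ].
Occurrence 3 (position 11): immediately before another consonant → [ɡ̚].

[k], [ɡ], [ɡ̚]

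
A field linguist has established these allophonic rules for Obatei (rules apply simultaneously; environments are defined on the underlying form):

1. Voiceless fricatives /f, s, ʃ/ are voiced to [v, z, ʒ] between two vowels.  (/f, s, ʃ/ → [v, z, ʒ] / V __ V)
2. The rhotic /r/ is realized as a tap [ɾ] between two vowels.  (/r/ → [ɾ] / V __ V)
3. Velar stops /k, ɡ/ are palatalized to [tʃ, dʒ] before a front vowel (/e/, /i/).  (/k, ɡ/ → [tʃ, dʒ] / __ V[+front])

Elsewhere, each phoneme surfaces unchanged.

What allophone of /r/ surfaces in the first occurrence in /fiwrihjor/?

[r]

/r/ (between /w/ and /i/) is in the target of rule 2 but the environment (between two vowels) is not met → [r].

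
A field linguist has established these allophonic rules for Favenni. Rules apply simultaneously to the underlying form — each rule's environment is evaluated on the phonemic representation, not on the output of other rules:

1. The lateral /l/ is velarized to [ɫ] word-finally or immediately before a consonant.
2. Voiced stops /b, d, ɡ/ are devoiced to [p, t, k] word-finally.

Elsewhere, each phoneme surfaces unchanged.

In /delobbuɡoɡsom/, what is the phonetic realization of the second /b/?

/b/ (between /b/ and /u/) is in the target of rule 2 but the environment (word-finally) is not met → [b].

[b]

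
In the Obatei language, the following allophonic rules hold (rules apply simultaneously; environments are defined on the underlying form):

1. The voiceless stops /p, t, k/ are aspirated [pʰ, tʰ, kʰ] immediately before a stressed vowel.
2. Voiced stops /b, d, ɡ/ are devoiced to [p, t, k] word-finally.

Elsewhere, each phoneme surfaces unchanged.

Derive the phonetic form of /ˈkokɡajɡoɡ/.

[ˈkʰokɡajɡok]

/k/ (word-initial) occurs immediately before a stressed vowel → [kʰ] by rule 1.
/o/ (between /k/ and /k/) is unaffected → [o].
/k/ (between /o/ and /ɡ/): rule 1 targets it, but not immediately before a stressed vowel → unchanged [k].
/ɡ/ (between /k/ and /a/): rule 2 targets it, but not word-finally → unchanged [ɡ].
/a/ — not in any rule's target class → [a].
/j/ — not in any rule's target class → [j].
/ɡ/ — between /j/ and /o/; rule 2 does not apply here → [ɡ].
/o/ stays [o].
/ɡ/ — word-final, word-finally — surfaces as [k] (rule 2).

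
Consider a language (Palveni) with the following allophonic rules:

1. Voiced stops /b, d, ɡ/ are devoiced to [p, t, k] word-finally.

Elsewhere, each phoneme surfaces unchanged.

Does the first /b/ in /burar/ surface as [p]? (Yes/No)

No

/b/ — word-initial; rule 1 does not apply here → [b].
The actual realization is [b], not [p].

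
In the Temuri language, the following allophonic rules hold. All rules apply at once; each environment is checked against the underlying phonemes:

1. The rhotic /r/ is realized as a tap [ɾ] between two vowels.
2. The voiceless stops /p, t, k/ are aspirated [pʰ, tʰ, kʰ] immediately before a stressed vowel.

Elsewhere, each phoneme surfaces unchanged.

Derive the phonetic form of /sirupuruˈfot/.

[siɾupuɾuˈfot]

/r/ — between /i/ and /u/, between two vowels — surfaces as [ɾ] (rule 1).
/p/ (between /u/ and /u/) fails the environment for rule 2, so it stays [p].
Rule 1 applies to /r/ (between /u/ and /u/: between two vowels) → [ɾ].
/t/ — word-final; rule 2 does not apply here → [t].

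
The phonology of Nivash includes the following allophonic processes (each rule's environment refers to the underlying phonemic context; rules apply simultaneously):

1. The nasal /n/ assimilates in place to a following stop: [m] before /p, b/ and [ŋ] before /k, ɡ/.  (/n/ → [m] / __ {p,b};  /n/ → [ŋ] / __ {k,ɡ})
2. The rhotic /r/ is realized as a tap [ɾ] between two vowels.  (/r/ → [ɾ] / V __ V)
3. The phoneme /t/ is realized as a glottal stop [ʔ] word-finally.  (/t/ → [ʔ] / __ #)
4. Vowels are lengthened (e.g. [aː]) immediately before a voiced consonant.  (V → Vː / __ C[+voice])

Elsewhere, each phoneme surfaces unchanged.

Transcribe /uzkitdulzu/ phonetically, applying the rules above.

/u/ (word-initial) occurs before a voiced consonant → [uː] by rule 4.
/i/ — between /k/ and /t/; rule 4 does not apply here → [i].
/t/ (between /i/ and /d/) fails the environment for rule 3, so it stays [t].
/u/ (between /d/ and /l/) occurs before a voiced consonant → [uː] by rule 4.
/u/ (word-final): rule 4 targets it, but not before a voiced consonant → unchanged [u].

[uːzkitduːlzu]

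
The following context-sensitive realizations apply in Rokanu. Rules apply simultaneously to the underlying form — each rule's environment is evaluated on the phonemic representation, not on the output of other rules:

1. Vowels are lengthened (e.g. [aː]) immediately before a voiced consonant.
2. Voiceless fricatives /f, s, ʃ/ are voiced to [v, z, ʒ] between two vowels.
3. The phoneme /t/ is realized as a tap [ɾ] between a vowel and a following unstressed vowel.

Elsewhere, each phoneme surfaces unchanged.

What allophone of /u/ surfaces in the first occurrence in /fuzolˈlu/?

[uː]

/u/ (between /f/ and /z/): before a voiced consonant, so rule 1 applies → [uː].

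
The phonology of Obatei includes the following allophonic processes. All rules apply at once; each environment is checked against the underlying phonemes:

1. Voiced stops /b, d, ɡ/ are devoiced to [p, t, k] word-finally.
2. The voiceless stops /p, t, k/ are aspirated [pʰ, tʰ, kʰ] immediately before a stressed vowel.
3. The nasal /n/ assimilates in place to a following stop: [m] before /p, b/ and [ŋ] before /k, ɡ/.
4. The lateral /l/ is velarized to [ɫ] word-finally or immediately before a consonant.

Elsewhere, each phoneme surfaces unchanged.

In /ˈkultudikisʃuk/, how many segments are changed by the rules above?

2

Segments that undergo a rule: /k/ → [kʰ] (rule 2); /l/ → [ɫ] (rule 4).
All other segments surface unchanged.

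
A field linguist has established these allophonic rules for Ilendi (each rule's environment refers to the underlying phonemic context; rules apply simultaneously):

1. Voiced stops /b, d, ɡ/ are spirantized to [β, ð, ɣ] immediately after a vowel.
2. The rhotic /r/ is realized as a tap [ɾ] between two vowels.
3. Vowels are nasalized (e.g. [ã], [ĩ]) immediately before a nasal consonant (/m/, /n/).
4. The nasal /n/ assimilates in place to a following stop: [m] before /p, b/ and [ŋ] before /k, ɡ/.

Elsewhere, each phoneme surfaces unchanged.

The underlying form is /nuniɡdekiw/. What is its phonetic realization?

[nũniɣdekiw]

/n/ — word-initial; rule 4 does not apply here → [n].
/u/ meets the environment for rule 3 (before a nasal consonant) → [ũ].
/n/ (between /u/ and /i/): rule 4 targets it, but not before a labial or velar stop → unchanged [n].
/i/ (between /n/ and /ɡ/) fails the environment for rule 3, so it stays [i].
/ɡ/ (between /i/ and /d/): immediately after a vowel, so rule 1 applies → [ɣ].
/d/ (between /ɡ/ and /e/) fails the environment for rule 1, so it stays [d].
/e/ (between /d/ and /k/): rule 3 targets it, but not before a nasal consonant → unchanged [e].
/i/ (between /k/ and /w/) fails the environment for rule 3, so it stays [i].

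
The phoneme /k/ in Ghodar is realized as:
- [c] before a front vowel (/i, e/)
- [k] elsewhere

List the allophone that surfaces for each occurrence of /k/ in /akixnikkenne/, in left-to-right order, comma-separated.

[c], [k], [c]

Occurrence 1 (position 2): before a front vowel → [c].
Occurrence 2 (position 7): no conditioning environment matches → elsewhere allophone [k].
Occurrence 3 (position 8): before a front vowel → [c].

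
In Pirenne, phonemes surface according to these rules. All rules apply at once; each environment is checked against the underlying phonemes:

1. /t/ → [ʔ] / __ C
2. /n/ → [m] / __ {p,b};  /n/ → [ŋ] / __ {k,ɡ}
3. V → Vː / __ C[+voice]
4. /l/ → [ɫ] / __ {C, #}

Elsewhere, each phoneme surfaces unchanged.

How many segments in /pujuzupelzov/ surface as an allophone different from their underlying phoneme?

5

Segments that undergo a rule: /u/ → [uː] (rule 3); /u/ → [uː] (rule 3); /e/ → [eː] (rule 3); /l/ → [ɫ] (rule 4); /o/ → [oː] (rule 3).
All other segments surface unchanged.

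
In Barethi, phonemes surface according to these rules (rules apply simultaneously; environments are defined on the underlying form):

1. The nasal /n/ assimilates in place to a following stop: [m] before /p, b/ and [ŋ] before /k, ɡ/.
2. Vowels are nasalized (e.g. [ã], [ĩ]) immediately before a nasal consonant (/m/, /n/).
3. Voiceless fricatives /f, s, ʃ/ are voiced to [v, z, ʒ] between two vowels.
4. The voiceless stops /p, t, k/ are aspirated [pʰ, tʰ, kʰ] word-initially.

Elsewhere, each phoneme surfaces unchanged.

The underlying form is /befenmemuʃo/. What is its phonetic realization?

[bevẽnmẽmuʒo]

/b/ (word-initial) is unaffected → [b].
/e/ — between /b/ and /f/; rule 2 does not apply here → [e].
/f/ (between /e/ and /e/): between two vowels, so rule 3 applies → [v].
/e/ — between /f/ and /n/, before a nasal consonant — surfaces as [ẽ] (rule 2).
/n/ (between /e/ and /m/): rule 1 targets it, but not before a labial or velar stop → unchanged [n].
/m/ stays [m].
/e/ meets the environment for rule 2 (before a nasal consonant) → [ẽ].
/m/ — not in any rule's target class → [m].
/u/ — between /m/ and /ʃ/; rule 2 does not apply here → [u].
/ʃ/ meets the environment for rule 3 (between two vowels) → [ʒ].
/o/ (word-final) fails the environment for rule 2, so it stays [o].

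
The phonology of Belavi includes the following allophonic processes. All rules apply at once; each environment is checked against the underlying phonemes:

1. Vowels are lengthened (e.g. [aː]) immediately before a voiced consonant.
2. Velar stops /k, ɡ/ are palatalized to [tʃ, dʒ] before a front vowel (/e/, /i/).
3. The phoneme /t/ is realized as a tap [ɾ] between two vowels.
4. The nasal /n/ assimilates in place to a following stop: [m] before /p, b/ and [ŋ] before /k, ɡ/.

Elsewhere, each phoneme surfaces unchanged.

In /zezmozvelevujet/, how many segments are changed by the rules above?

5

Segments that undergo a rule: /e/ → [eː] (rule 1); /o/ → [oː] (rule 1); /e/ → [eː] (rule 1); /e/ → [eː] (rule 1); /u/ → [uː] (rule 1).
All other segments surface unchanged.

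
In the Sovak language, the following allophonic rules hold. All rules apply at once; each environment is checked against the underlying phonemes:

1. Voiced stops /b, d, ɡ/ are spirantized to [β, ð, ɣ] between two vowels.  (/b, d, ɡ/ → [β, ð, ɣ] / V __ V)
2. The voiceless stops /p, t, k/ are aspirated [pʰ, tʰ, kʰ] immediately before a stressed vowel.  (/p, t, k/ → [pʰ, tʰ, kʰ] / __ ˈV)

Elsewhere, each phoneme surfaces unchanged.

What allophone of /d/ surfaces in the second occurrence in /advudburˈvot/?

[d]

/d/ — between /u/ and /b/; rule 1 does not apply here → [d].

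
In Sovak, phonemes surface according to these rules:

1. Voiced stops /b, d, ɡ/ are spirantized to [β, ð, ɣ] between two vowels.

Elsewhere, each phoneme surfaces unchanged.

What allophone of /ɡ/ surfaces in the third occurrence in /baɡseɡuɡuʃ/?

[ɣ]

/ɡ/ meets the environment for rule 1 (between two vowels) → [ɣ].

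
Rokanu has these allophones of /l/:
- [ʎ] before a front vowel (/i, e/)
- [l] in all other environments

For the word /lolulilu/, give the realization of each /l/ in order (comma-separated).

[l], [l], [ʎ], [l]

Occurrence 1 (position 1): no conditioning environment matches → elsewhere allophone [l].
Occurrence 2 (position 3): no conditioning environment matches → elsewhere allophone [l].
Occurrence 3 (position 5): before a front vowel (/i, e/) → [ʎ].
Occurrence 4 (position 7): no conditioning environment matches → elsewhere allophone [l].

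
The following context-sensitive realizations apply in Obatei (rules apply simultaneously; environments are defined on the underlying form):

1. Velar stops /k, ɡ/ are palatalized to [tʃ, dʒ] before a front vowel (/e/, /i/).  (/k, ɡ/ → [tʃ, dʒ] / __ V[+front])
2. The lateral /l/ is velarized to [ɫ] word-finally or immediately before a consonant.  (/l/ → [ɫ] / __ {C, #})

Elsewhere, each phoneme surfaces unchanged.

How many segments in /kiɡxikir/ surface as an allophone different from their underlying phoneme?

Segments that undergo a rule: /k/ → [tʃ] (rule 1); /k/ → [tʃ] (rule 1).
All other segments surface unchanged.

2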